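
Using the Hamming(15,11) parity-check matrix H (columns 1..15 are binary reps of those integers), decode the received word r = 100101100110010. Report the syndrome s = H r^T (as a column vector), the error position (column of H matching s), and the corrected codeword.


s = (1, 0, 1, 1)^T, error position = 11, corrected codeword c = 100101100100010

Compute s = H r^T mod 2 one row at a time:
  s_1 = 0 + 0 + 1 + 1 + 0 + 0 + 1 + 0 = 3 ≡ 1 (mod 2).
  s_2 = 1 + 0 + 1 + 1 + 0 + 0 + 1 + 0 = 4 ≡ 0 (mod 2).
  s_3 = 0 + 0 + 1 + 1 + 1 + 1 + 1 + 0 = 5 ≡ 1 (mod 2).
  s_4 = 1 + 0 + 0 + 1 + 0 + 1 + 0 + 0 = 3 ≡ 1 (mod 2).
s = (1, 0, 1, 1)^T — this equals column 11 of H (binary 1011), so error is at position 11.
Correct: flip bit 11 of r = 100101100110010 to get c = 100101100100010.


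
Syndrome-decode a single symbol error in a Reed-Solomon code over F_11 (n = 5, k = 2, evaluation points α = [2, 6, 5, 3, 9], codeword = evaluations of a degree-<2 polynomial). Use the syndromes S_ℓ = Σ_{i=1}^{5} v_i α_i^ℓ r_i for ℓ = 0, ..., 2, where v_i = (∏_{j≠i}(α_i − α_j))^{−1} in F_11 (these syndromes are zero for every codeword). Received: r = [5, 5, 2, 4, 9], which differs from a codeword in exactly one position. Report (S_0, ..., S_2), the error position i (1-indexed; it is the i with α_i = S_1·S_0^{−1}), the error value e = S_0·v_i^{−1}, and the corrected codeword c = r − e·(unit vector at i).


S = (6, 3, 7), error at position 2, error magnitude e = 4, c = [5, 1, 2, 4, 9].

Step 1: column multipliers v_i = (∏_{j≠i}(α_i − α_j))^{−1} mod 11.
  i = 1 (α = 2): (2−6)(2−5)(2−3)(2−9) = (−4)·(−3)·(−1)·(−7) = 84 ≡ 7, so v_1 = 7^{−1} = 8 (mod 11).
  i = 2 (α = 6): (6−2)(6−5)(6−3)(6−9) = 4·1·3·(−3) = −36 ≡ 8, so v_2 = 8^{−1} = 7 (mod 11).
  i = 3 (α = 5): (5−2)(5−6)(5−3)(5−9) = 3·(−1)·2·(−4) = 24 ≡ 2, so v_3 = 2^{−1} = 6 (mod 11).
  i = 4 (α = 3): (3−2)(3−6)(3−5)(3−9) = 1·(−3)·(−2)·(−6) = −36 ≡ 8, so v_4 = 8^{−1} = 7 (mod 11).
  i = 5 (α = 9): (9−2)(9−6)(9−5)(9−3) = 7·3·4·6 = 504 ≡ 9, so v_5 = 9^{−1} = 5 (mod 11).
  v = [8, 7, 6, 7, 5].
Step 2: syndromes of r = [5, 5, 2, 4, 9] (all sums mod 11).
  S_0 = Σ v_i r_i = 8·5 + 7·5 + 6·2 + 7·4 + 5·9 = 160 ≡ 6.
  S_1 = Σ v_i α_i r_i = 8·2·5 + 7·6·5 + 6·5·2 + 7·3·4 + 5·9·9 = 839 ≡ 3.
  α_i^2 mod 11 = [4, 3, 3, 9, 4].
  S_2 = Σ v_i α_i^2 r_i = 8·4·5 + 7·3·5 + 6·3·2 + 7·9·4 + 5·4·9 = 733 ≡ 7.
  S = (6, 3, 7) ≠ 0, so r is not a codeword (an error is present).
Step 3: locate the error. For a single error e at position i, S_ℓ = v_i·e·α_i^ℓ, so α_err = S_1/S_0.
  S_0^{−1} = 6^{−1} = 2 (mod 11), so α_err = 3·2 = 6 ≡ 6 = α_2. Error position i = 2.
  Consistency check: S_2/S_1 = 7·4 = 28 ≡ 6 = α_err ✓ (single-error assumption holds).
Step 4: error magnitude e = S_0/v_2 = S_0·∏_{j≠2}(α_2 − α_j) = 6·8 = 48 ≡ 4 (mod 11).
Step 5: correct position 2: c_2 = r_2 − e = 5 − 4 ≡ 1 (mod 11). Hence c = [5, 1, 2, 4, 9].
  Check: interpolating c through the α_i gives m(x) = 7 + 10·x (degree < 2) with m(α_i) = c_i for every i, so c is indeed a codeword.


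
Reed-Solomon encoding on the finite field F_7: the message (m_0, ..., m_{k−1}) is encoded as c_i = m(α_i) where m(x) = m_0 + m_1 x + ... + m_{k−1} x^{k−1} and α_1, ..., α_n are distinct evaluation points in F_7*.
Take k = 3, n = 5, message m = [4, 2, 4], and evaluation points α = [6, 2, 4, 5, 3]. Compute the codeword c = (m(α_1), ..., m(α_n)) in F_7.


c = [6, 3, 6, 2, 4]

Message polynomial: m(x) = 4 + 2·x + 4·x^2 (mod 7).
For each evaluation point α_i, compute m(α_i) mod 7:
  α_1 = 6: Horner steps 4 → 5 → 6, so m(6) = 6.
  α_2 = 2: Horner steps 4 → 3 → 3, so m(2) = 3.
  α_3 = 4: Horner steps 4 → 4 → 6, so m(4) = 6.
  α_4 = 5: Horner steps 4 → 1 → 2, so m(5) = 2.
  α_5 = 3: Horner steps 4 → 0 → 4, so m(3) = 4.
Codeword c = [6, 3, 6, 2, 4] ∈ F_7^5.


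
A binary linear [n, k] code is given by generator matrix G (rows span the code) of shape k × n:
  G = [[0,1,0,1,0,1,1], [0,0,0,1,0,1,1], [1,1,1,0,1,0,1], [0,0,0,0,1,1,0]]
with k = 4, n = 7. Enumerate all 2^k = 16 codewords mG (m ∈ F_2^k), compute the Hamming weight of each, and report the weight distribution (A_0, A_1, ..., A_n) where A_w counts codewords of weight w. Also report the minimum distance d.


Weight distribution: A_0 = 1, A_1 = 1, A_2 = 1, A_3 = 4, A_4 = 5, A_5 = 3, A_6 = 1. Minimum distance d = 1.

Enumerate all 2^4 = 16 messages m ∈ F_2^4.
For each, compute codeword c = mG in F_2^7, then tally its weight.
  m = 0000 → c = 0000000, weight = 0.
  m = 1000 → c = 0101011, weight = 4.
  m = 0100 → c = 0001011, weight = 3.
  m = 1100 → c = 0100000, weight = 1.
  m = 0010 → c = 1110101, weight = 5.
  m = 1010 → c = 1011110, weight = 5.
  m = 0110 → c = 1111110, weight = 6.
  m = 1110 → c = 1010101, weight = 4.
  m = 0001 → c = 0000110, weight = 2.
  m = 1001 → c = 0101101, weight = 4.
  m = 0101 → c = 0001101, weight = 3.
  m = 1101 → c = 0100110, weight = 3.
  m = 0011 → c = 1110011, weight = 5.
  m = 1011 → c = 1011000, weight = 3.
  m = 0111 → c = 1111000, weight = 4.
  m = 1111 → c = 1010011, weight = 4.
Tally weights:
  weight 0: 1 codewords.
  weight 1: 1 codewords.
  weight 2: 1 codewords.
  weight 3: 4 codewords.
  weight 4: 5 codewords.
  weight 5: 3 codewords.
  weight 6: 1 codewords.
Minimum distance d = smallest w > 0 with A_w > 0 = 1.
Sanity: Σ A_w = 16 = 2^4 = 16 ✓.


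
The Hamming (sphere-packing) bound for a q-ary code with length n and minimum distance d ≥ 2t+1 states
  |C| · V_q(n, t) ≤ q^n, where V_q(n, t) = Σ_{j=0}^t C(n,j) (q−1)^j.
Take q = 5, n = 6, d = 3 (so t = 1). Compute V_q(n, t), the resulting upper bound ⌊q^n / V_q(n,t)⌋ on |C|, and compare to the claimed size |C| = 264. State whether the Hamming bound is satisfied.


V_q(n, t) = 25, q^n = 15625, Hamming bound = 625, |C| = 264 ≤ bound (satisfied).

Step 1: Compute V_q(n, t) = Σ_{j=0}^1 C(n, j) (q−1)^j.
  j = 0: C(6,0)·(4)^0 = 1·1 = 1.
  j = 1: C(6,1)·(4)^1 = 6·4 = 24.
  V_q(n, t) = 1 + 24 = 25.
Step 2: q^n = 5^6 = 15625.
Step 3: Hamming bound ⌊q^n / V_q(n,t)⌋ = ⌊15625/25⌋ = 625.
Step 4: Compare |C| = 264 to 625: satisfied.
The claimed |C| lies below the Hamming bound.


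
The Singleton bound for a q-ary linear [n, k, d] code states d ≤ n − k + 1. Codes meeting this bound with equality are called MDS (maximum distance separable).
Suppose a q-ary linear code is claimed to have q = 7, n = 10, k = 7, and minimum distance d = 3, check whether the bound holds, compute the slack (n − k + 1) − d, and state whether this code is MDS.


Singleton RHS = n − k + 1 = 4, slack = 1, bound satisfied, not MDS.

Singleton bound: d ≤ n − k + 1.
Here n = 10, k = 7, so n − k + 1 = 4.
Given d = 3, check d ≤ 4: YES.
Slack = (n − k + 1) − d = 1.
The code is NOT MDS (slack = 1 > 0).
Description: the claimed parameters are [10, 7, 3]_7; such a code would be non-MDS.


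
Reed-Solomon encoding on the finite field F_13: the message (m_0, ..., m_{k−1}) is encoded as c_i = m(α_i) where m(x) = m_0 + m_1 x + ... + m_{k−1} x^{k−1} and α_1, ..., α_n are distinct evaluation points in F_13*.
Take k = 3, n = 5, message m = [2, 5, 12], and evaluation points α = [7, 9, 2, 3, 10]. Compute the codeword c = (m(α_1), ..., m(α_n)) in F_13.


c = [1, 5, 8, 8, 4]

Message polynomial: m(x) = 2 + 5·x + 12·x^2 (mod 13).
For each evaluation point α_i, compute m(α_i) mod 13:
  α_1 = 7: Horner steps 12 → 11 → 1, so m(7) = 1.
  α_2 = 9: Horner steps 12 → 9 → 5, so m(9) = 5.
  α_3 = 2: Horner steps 12 → 3 → 8, so m(2) = 8.
  α_4 = 3: Horner steps 12 → 2 → 8, so m(3) = 8.
  α_5 = 10: Horner steps 12 → 8 → 4, so m(10) = 4.
Codeword c = [1, 5, 8, 8, 4] ∈ F_13^5.


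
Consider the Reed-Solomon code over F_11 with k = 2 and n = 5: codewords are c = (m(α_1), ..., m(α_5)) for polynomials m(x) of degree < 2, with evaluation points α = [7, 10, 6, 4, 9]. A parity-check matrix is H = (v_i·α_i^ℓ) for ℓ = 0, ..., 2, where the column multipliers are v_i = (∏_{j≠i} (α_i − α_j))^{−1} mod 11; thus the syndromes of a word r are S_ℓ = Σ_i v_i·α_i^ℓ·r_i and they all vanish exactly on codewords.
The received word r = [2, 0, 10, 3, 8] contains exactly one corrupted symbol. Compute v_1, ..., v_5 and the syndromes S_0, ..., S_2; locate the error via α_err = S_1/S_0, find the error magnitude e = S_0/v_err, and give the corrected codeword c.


S = (8, 10, 7), error at position 4, error magnitude e = 10, c = [2, 0, 10, 4, 8].

Step 1: column multipliers v_i = (∏_{j≠i}(α_i − α_j))^{−1} mod 11.
  i = 1 (α = 7): (7−10)(7−6)(7−4)(7−9) = (−3)·1·3·(−2) = 18 ≡ 7, so v_1 = 7^{−1} = 8 (mod 11).
  i = 2 (α = 10): (10−7)(10−6)(10−4)(10−9) = 3·4·6·1 = 72 ≡ 6, so v_2 = 6^{−1} = 2 (mod 11).
  i = 3 (α = 6): (6−7)(6−10)(6−4)(6−9) = (−1)·(−4)·2·(−3) = −24 ≡ 9, so v_3 = 9^{−1} = 5 (mod 11).
  i = 4 (α = 4): (4−7)(4−10)(4−6)(4−9) = (−3)·(−6)·(−2)·(−5) = 180 ≡ 4, so v_4 = 4^{−1} = 3 (mod 11).
  i = 5 (α = 9): (9−7)(9−10)(9−6)(9−4) = 2·(−1)·3·5 = −30 ≡ 3, so v_5 = 3^{−1} = 4 (mod 11).
  v = [8, 2, 5, 3, 4].
Step 2: syndromes of r = [2, 0, 10, 3, 8] (all sums mod 11).
  S_0 = Σ v_i r_i = 8·2 + 2·0 + 5·10 + 3·3 + 4·8 = 107 ≡ 8.
  S_1 = Σ v_i α_i r_i = 8·7·2 + 2·10·0 + 5·6·10 + 3·4·3 + 4·9·8 = 736 ≡ 10.
  α_i^2 mod 11 = [5, 1, 3, 5, 4].
  S_2 = Σ v_i α_i^2 r_i = 8·5·2 + 2·1·0 + 5·3·10 + 3·5·3 + 4·4·8 = 403 ≡ 7.
  S = (8, 10, 7) ≠ 0, so r is not a codeword (an error is present).
Step 3: locate the error. For a single error e at position i, S_ℓ = v_i·e·α_i^ℓ, so α_err = S_1/S_0.
  S_0^{−1} = 8^{−1} = 7 (mod 11), so α_err = 10·7 = 70 ≡ 4 = α_4. Error position i = 4.
  Consistency check: S_2/S_1 = 7·10 = 70 ≡ 4 = α_err ✓ (single-error assumption holds).
Step 4: error magnitude e = S_0/v_4 = S_0·∏_{j≠4}(α_4 − α_j) = 8·4 = 32 ≡ 10 (mod 11).
Step 5: correct position 4: c_4 = r_4 − e = 3 − 10 ≡ 4 (mod 11). Hence c = [2, 0, 10, 4, 8].
  Check: interpolating c through the α_i gives m(x) = 3 + 3·x (degree < 2) with m(α_i) = c_i for every i, so c is indeed a codeword.


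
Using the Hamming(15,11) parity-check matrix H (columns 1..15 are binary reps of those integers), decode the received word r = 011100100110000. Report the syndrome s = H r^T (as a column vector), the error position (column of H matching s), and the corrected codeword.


s = (0, 0, 1, 1)^T, error position = 3, corrected codeword c = 010100100110000

Compute s = H r^T mod 2 one row at a time:
  s_1 = 0 + 0 + 1 + 1 + 0 + 0 + 0 + 0 = 2 ≡ 0 (mod 2).
  s_2 = 1 + 0 + 0 + 1 + 0 + 0 + 0 + 0 = 2 ≡ 0 (mod 2).
  s_3 = 1 + 1 + 0 + 1 + 1 + 1 + 0 + 0 = 5 ≡ 1 (mod 2).
  s_4 = 0 + 1 + 0 + 1 + 0 + 1 + 0 + 0 = 3 ≡ 1 (mod 2).
s = (0, 0, 1, 1)^T — this equals column 3 of H (binary 0011), so error is at position 3.
Correct: flip bit 3 of r = 011100100110000 to get c = 010100100110000.


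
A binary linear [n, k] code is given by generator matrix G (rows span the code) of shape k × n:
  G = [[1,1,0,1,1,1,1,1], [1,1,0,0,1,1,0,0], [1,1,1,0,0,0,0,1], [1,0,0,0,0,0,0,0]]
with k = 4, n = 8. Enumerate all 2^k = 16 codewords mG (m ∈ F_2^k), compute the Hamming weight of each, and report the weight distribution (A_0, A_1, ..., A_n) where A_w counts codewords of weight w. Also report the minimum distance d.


Weight distribution: A_0 = 1, A_1 = 1, A_3 = 3, A_4 = 5, A_5 = 3, A_6 = 2, A_7 = 1. Minimum distance d = 1.

Enumerate all 2^4 = 16 messages m ∈ F_2^4.
For each, compute codeword c = mG in F_2^8, then tally its weight.
  m = 0000 → c = 00000000, weight = 0.
  m = 1000 → c = 11011111, weight = 7.
  m = 0100 → c = 11001100, weight = 4.
  m = 1100 → c = 00010011, weight = 3.
  m = 0010 → c = 11100001, weight = 4.
  m = 1010 → c = 00111110, weight = 5.
  m = 0110 → c = 00101101, weight = 4.
  m = 1110 → c = 11110010, weight = 5.
  m = 0001 → c = 10000000, weight = 1.
  m = 1001 → c = 01011111, weight = 6.
  m = 0101 → c = 01001100, weight = 3.
  m = 1101 → c = 10010011, weight = 4.
  m = 0011 → c = 01100001, weight = 3.
  m = 1011 → c = 10111110, weight = 6.
  m = 0111 → c = 10101101, weight = 5.
  m = 1111 → c = 01110010, weight = 4.
Tally weights:
  weight 0: 1 codewords.
  weight 1: 1 codewords.
  weight 3: 3 codewords.
  weight 4: 5 codewords.
  weight 5: 3 codewords.
  weight 6: 2 codewords.
  weight 7: 1 codewords.
Minimum distance d = smallest w > 0 with A_w > 0 = 1.
Sanity: Σ A_w = 16 = 2^4 = 16 ✓.


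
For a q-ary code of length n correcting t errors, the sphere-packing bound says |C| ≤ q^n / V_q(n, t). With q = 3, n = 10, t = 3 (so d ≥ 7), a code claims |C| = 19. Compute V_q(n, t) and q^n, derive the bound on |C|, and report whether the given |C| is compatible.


V_q(n, t) = 1161, q^n = 59049, Hamming bound = 50, |C| = 19 ≤ bound (satisfied).

Step 1: Compute V_q(n, t) = Σ_{j=0}^3 C(n, j) (q−1)^j.
  j = 0: C(10,0)·(2)^0 = 1·1 = 1.
  j = 1: C(10,1)·(2)^1 = 10·2 = 20.
  j = 2: C(10,2)·(2)^2 = 45·4 = 180.
  j = 3: C(10,3)·(2)^3 = 120·8 = 960.
  V_q(n, t) = 1 + 20 + 180 + 960 = 1161.
Step 2: q^n = 3^10 = 59049.
Step 3: Hamming bound ⌊q^n / V_q(n,t)⌋ = ⌊59049/1161⌋ = 50.
Step 4: Compare |C| = 19 to 50: satisfied.
The claimed |C| lies below the Hamming bound.


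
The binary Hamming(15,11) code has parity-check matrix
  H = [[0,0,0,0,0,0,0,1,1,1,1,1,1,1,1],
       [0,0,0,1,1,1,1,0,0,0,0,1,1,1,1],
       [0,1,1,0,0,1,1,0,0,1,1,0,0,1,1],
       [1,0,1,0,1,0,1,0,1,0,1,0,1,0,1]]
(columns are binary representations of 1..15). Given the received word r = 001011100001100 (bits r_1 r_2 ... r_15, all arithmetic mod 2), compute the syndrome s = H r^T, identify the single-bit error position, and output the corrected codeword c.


s = (0, 1, 1, 0)^T, error position = 6, corrected codeword c = 001010100001100

Compute s = H r^T mod 2 one row at a time:
  s_1 = 0 + 0 + 0 + 0 + 1 + 1 + 0 + 0 = 2 ≡ 0 (mod 2).
  s_2 = 0 + 1 + 1 + 1 + 1 + 1 + 0 + 0 = 5 ≡ 1 (mod 2).
  s_3 = 0 + 1 + 1 + 1 + 0 + 0 + 0 + 0 = 3 ≡ 1 (mod 2).
  s_4 = 0 + 1 + 1 + 1 + 0 + 0 + 1 + 0 = 4 ≡ 0 (mod 2).
s = (0, 1, 1, 0)^T — this equals column 6 of H (binary 0110), so error is at position 6.
Correct: flip bit 6 of r = 001011100001100 to get c = 001010100001100.


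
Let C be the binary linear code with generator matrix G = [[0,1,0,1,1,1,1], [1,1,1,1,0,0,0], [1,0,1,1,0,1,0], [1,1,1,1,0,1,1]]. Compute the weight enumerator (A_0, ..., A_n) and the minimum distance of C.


Weight distribution: A_0 = 1, A_2 = 3, A_3 = 4, A_4 = 3, A_5 = 4, A_6 = 1. Minimum distance d = 2.

Enumerate all 2^4 = 16 messages m ∈ F_2^4.
For each, compute codeword c = mG in F_2^7, then tally its weight.
  m = 0000 → c = 0000000, weight = 0.
  m = 1000 → c = 0101111, weight = 5.
  m = 0100 → c = 1111000, weight = 4.
  m = 1100 → c = 1010111, weight = 5.
  m = 0010 → c = 1011010, weight = 4.
  m = 1010 → c = 1110101, weight = 5.
  m = 0110 → c = 0100010, weight = 2.
  m = 1110 → c = 0001101, weight = 3.
  m = 0001 → c = 1111011, weight = 6.
  m = 1001 → c = 1010100, weight = 3.
  m = 0101 → c = 0000011, weight = 2.
  m = 1101 → c = 0101100, weight = 3.
  m = 0011 → c = 0100001, weight = 2.
  m = 1011 → c = 0001110, weight = 3.
  m = 0111 → c = 1011001, weight = 4.
  m = 1111 → c = 1110110, weight = 5.
Tally weights:
  weight 0: 1 codewords.
  weight 2: 3 codewords.
  weight 3: 4 codewords.
  weight 4: 3 codewords.
  weight 5: 4 codewords.
  weight 6: 1 codewords.
Minimum distance d = smallest w > 0 with A_w > 0 = 2.
Sanity: Σ A_w = 16 = 2^4 = 16 ✓.


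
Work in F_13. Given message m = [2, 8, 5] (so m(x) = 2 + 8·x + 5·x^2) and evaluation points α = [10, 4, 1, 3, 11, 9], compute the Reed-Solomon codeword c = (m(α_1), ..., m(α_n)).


c = [10, 10, 2, 6, 6, 11]

Message polynomial: m(x) = 2 + 8·x + 5·x^2 (mod 13).
For each evaluation point α_i, compute m(α_i) mod 13:
  α_1 = 10: Horner steps 5 → 6 → 10, so m(10) = 10.
  α_2 = 4: Horner steps 5 → 2 → 10, so m(4) = 10.
  α_3 = 1: Horner steps 5 → 0 → 2, so m(1) = 2.
  α_4 = 3: Horner steps 5 → 10 → 6, so m(3) = 6.
  α_5 = 11: Horner steps 5 → 11 → 6, so m(11) = 6.
  α_6 = 9: Horner steps 5 → 1 → 11, so m(9) = 11.
Codeword c = [10, 10, 2, 6, 6, 11] ∈ F_13^6.


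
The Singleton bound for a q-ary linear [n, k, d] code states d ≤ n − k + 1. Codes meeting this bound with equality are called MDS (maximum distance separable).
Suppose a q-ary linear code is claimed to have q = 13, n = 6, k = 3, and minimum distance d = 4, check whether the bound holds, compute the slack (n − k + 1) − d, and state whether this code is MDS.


Singleton RHS = n − k + 1 = 4, slack = 0, bound satisfied, MDS.

Singleton bound: d ≤ n − k + 1.
Here n = 6, k = 3, so n − k + 1 = 4.
Given d = 4, check d ≤ 4: YES.
Slack = (n − k + 1) − d = 0.
The code is MDS (slack = 0).
Description: the claimed parameters are [6, 3, 4]_13; such a code would be MDS (meets Singleton bound).


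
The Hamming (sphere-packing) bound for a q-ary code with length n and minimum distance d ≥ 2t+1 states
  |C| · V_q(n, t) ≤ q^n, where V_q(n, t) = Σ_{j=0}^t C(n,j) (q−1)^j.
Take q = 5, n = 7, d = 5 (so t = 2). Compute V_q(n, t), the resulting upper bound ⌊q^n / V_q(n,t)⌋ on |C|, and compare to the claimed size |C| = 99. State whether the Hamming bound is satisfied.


V_q(n, t) = 365, q^n = 78125, Hamming bound = 214, |C| = 99 ≤ bound (satisfied).

Step 1: Compute V_q(n, t) = Σ_{j=0}^2 C(n, j) (q−1)^j.
  j = 0: C(7,0)·(4)^0 = 1·1 = 1.
  j = 1: C(7,1)·(4)^1 = 7·4 = 28.
  j = 2: C(7,2)·(4)^2 = 21·16 = 336.
  V_q(n, t) = 1 + 28 + 336 = 365.
Step 2: q^n = 5^7 = 78125.
Step 3: Hamming bound ⌊q^n / V_q(n,t)⌋ = ⌊78125/365⌋ = 214.
Step 4: Compare |C| = 99 to 214: satisfied.
The claimed |C| lies below the Hamming bound.


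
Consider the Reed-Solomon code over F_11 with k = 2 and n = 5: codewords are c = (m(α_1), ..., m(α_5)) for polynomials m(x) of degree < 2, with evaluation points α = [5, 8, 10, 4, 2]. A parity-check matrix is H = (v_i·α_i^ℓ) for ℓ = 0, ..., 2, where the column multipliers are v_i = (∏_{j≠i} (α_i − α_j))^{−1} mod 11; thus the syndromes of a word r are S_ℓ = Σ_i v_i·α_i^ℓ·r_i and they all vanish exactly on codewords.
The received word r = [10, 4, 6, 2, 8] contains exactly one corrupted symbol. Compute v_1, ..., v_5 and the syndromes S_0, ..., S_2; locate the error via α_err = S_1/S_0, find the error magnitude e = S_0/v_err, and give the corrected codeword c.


S = (8, 9, 6), error at position 2, error magnitude e = 3, c = [10, 1, 6, 2, 8].

Step 1: column multipliers v_i = (∏_{j≠i}(α_i − α_j))^{−1} mod 11.
  i = 1 (α = 5): (5−8)(5−10)(5−4)(5−2) = (−3)·(−5)·1·3 = 45 ≡ 1, so v_1 = 1^{−1} = 1 (mod 11).
  i = 2 (α = 8): (8−5)(8−10)(8−4)(8−2) = 3·(−2)·4·6 = −144 ≡ 10, so v_2 = 10^{−1} = 10 (mod 11).
  i = 3 (α = 10): (10−5)(10−8)(10−4)(10−2) = 5·2·6·8 = 480 ≡ 7, so v_3 = 7^{−1} = 8 (mod 11).
  i = 4 (α = 4): (4−5)(4−8)(4−10)(4−2) = (−1)·(−4)·(−6)·2 = −48 ≡ 7, so v_4 = 7^{−1} = 8 (mod 11).
  i = 5 (α = 2): (2−5)(2−8)(2−10)(2−4) = (−3)·(−6)·(−8)·(−2) = 288 ≡ 2, so v_5 = 2^{−1} = 6 (mod 11).
  v = [1, 10, 8, 8, 6].
Step 2: syndromes of r = [10, 4, 6, 2, 8] (all sums mod 11).
  S_0 = Σ v_i r_i = 1·10 + 10·4 + 8·6 + 8·2 + 6·8 = 162 ≡ 8.
  S_1 = Σ v_i α_i r_i = 1·5·10 + 10·8·4 + 8·10·6 + 8·4·2 + 6·2·8 = 1010 ≡ 9.
  α_i^2 mod 11 = [3, 9, 1, 5, 4].
  S_2 = Σ v_i α_i^2 r_i = 1·3·10 + 10·9·4 + 8·1·6 + 8·5·2 + 6·4·8 = 710 ≡ 6.
  S = (8, 9, 6) ≠ 0, so r is not a codeword (an error is present).
Step 3: locate the error. For a single error e at position i, S_ℓ = v_i·e·α_i^ℓ, so α_err = S_1/S_0.
  S_0^{−1} = 8^{−1} = 7 (mod 11), so α_err = 9·7 = 63 ≡ 8 = α_2. Error position i = 2.
  Consistency check: S_2/S_1 = 6·5 = 30 ≡ 8 = α_err ✓ (single-error assumption holds).
Step 4: error magnitude e = S_0/v_2 = S_0·∏_{j≠2}(α_2 − α_j) = 8·10 = 80 ≡ 3 (mod 11).
Step 5: correct position 2: c_2 = r_2 − e = 4 − 3 ≡ 1 (mod 11). Hence c = [10, 1, 6, 2, 8].
  Check: interpolating c through the α_i gives m(x) = 3 + 8·x (degree < 2) with m(α_i) = c_i for every i, so c is indeed a codeword.


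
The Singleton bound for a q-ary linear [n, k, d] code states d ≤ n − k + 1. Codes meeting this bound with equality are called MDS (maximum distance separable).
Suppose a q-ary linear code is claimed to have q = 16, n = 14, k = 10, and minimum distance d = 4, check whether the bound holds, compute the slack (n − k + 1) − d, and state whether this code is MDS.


Singleton RHS = n − k + 1 = 5, slack = 1, bound satisfied, not MDS.

Singleton bound: d ≤ n − k + 1.
Here n = 14, k = 10, so n − k + 1 = 5.
Given d = 4, check d ≤ 5: YES.
Slack = (n − k + 1) − d = 1.
The code is NOT MDS (slack = 1 > 0).
Description: the claimed parameters are [14, 10, 4]_16; such a code would be non-MDS.


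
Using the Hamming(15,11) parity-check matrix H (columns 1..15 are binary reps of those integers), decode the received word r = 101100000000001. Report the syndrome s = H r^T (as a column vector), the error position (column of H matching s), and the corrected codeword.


s = (1, 0, 0, 1)^T, error position = 9, corrected codeword c = 101100001000001

Compute s = H r^T mod 2 one row at a time:
  s_1 = 0 + 0 + 0 + 0 + 0 + 0 + 0 + 1 = 1 ≡ 1 (mod 2).
  s_2 = 1 + 0 + 0 + 0 + 0 + 0 + 0 + 1 = 2 ≡ 0 (mod 2).
  s_3 = 0 + 1 + 0 + 0 + 0 + 0 + 0 + 1 = 2 ≡ 0 (mod 2).
  s_4 = 1 + 1 + 0 + 0 + 0 + 0 + 0 + 1 = 3 ≡ 1 (mod 2).
s = (1, 0, 0, 1)^T — this equals column 9 of H (binary 1001), so error is at position 9.
Correct: flip bit 9 of r = 101100000000001 to get c = 101100001000001.


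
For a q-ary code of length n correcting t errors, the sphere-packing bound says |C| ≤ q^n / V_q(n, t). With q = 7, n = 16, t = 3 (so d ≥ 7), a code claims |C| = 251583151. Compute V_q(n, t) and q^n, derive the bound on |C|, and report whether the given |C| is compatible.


V_q(n, t) = 125377, q^n = 33232930569601, Hamming bound = 265064011, |C| = 251583151 ≤ bound (satisfied).

Step 1: Compute V_q(n, t) = Σ_{j=0}^3 C(n, j) (q−1)^j.
  j = 0: C(16,0)·(6)^0 = 1·1 = 1.
  j = 1: C(16,1)·(6)^1 = 16·6 = 96.
  j = 2: C(16,2)·(6)^2 = 120·36 = 4320.
  j = 3: C(16,3)·(6)^3 = 560·216 = 120960.
  V_q(n, t) = 1 + 96 + 4320 + 120960 = 125377.
Step 2: q^n = 7^16 = 33232930569601.
Step 3: Hamming bound ⌊q^n / V_q(n,t)⌋ = ⌊33232930569601/125377⌋ = 265064011.
Step 4: Compare |C| = 251583151 to 265064011: satisfied.
The claimed |C| lies below the Hamming bound.


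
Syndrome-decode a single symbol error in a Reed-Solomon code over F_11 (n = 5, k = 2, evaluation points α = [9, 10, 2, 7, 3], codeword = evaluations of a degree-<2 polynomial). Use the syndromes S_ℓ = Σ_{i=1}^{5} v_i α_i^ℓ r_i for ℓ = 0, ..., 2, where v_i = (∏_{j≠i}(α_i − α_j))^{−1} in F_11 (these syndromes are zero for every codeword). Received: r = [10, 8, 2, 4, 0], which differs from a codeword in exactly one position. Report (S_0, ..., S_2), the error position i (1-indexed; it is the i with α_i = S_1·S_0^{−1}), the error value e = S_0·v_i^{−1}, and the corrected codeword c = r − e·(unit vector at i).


S = (10, 4, 6), error at position 4, error magnitude e = 1, c = [10, 8, 2, 3, 0].

Step 1: column multipliers v_i = (∏_{j≠i}(α_i − α_j))^{−1} mod 11.
  i = 1 (α = 9): (9−10)(9−2)(9−7)(9−3) = (−1)·7·2·6 = −84 ≡ 4, so v_1 = 4^{−1} = 3 (mod 11).
  i = 2 (α = 10): (10−9)(10−2)(10−7)(10−3) = 1·8·3·7 = 168 ≡ 3, so v_2 = 3^{−1} = 4 (mod 11).
  i = 3 (α = 2): (2−9)(2−10)(2−7)(2−3) = (−7)·(−8)·(−5)·(−1) = 280 ≡ 5, so v_3 = 5^{−1} = 9 (mod 11).
  i = 4 (α = 7): (7−9)(7−10)(7−2)(7−3) = (−2)·(−3)·5·4 = 120 ≡ 10, so v_4 = 10^{−1} = 10 (mod 11).
  i = 5 (α = 3): (3−9)(3−10)(3−2)(3−7) = (−6)·(−7)·1·(−4) = −168 ≡ 8, so v_5 = 8^{−1} = 7 (mod 11).
  v = [3, 4, 9, 10, 7].
Step 2: syndromes of r = [10, 8, 2, 4, 0] (all sums mod 11).
  S_0 = Σ v_i r_i = 3·10 + 4·8 + 9·2 + 10·4 + 7·0 = 120 ≡ 10.
  S_1 = Σ v_i α_i r_i = 3·9·10 + 4·10·8 + 9·2·2 + 10·7·4 + 7·3·0 = 906 ≡ 4.
  α_i^2 mod 11 = [4, 1, 4, 5, 9].
  S_2 = Σ v_i α_i^2 r_i = 3·4·10 + 4·1·8 + 9·4·2 + 10·5·4 + 7·9·0 = 424 ≡ 6.
  S = (10, 4, 6) ≠ 0, so r is not a codeword (an error is present).
Step 3: locate the error. For a single error e at position i, S_ℓ = v_i·e·α_i^ℓ, so α_err = S_1/S_0.
  S_0^{−1} = 10^{−1} = 10 (mod 11), so α_err = 4·10 = 40 ≡ 7 = α_4. Error position i = 4.
  Consistency check: S_2/S_1 = 6·3 = 18 ≡ 7 = α_err ✓ (single-error assumption holds).
Step 4: error magnitude e = S_0/v_4 = S_0·∏_{j≠4}(α_4 − α_j) = 10·10 = 100 ≡ 1 (mod 11).
Step 5: correct position 4: c_4 = r_4 − e = 4 − 1 ≡ 3 (mod 11). Hence c = [10, 8, 2, 3, 0].
  Check: interpolating c through the α_i gives m(x) = 6 + 9·x (degree < 2) with m(α_i) = c_i for every i, so c is indeed a codeword.


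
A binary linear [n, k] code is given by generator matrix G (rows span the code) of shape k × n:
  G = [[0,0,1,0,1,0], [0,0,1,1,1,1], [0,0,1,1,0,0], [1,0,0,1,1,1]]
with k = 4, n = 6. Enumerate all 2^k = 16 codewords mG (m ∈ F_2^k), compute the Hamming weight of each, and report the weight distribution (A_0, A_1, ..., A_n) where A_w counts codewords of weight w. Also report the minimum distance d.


Weight distribution: A_0 = 1, A_2 = 10, A_4 = 5. Minimum distance d = 2.

Enumerate all 2^4 = 16 messages m ∈ F_2^4.
For each, compute codeword c = mG in F_2^6, then tally its weight.
  m = 0000 → c = 000000, weight = 0.
  m = 1000 → c = 001010, weight = 2.
  m = 0100 → c = 001111, weight = 4.
  m = 1100 → c = 000101, weight = 2.
  m = 0010 → c = 001100, weight = 2.
  m = 1010 → c = 000110, weight = 2.
  m = 0110 → c = 000011, weight = 2.
  m = 1110 → c = 001001, weight = 2.
  m = 0001 → c = 100111, weight = 4.
  m = 1001 → c = 101101, weight = 4.
  m = 0101 → c = 101000, weight = 2.
  m = 1101 → c = 100010, weight = 2.
  m = 0011 → c = 101011, weight = 4.
  m = 1011 → c = 100001, weight = 2.
  m = 0111 → c = 100100, weight = 2.
  m = 1111 → c = 101110, weight = 4.
Tally weights:
  weight 0: 1 codewords.
  weight 2: 10 codewords.
  weight 4: 5 codewords.
Minimum distance d = smallest w > 0 with A_w > 0 = 2.
Sanity: Σ A_w = 16 = 2^4 = 16 ✓.


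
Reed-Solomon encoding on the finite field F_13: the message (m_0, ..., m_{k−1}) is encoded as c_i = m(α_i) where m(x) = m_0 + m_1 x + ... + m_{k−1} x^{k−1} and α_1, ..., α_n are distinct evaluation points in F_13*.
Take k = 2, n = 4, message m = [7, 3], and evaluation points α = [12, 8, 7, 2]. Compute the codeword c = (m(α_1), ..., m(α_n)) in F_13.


c = [4, 5, 2, 0]

Message polynomial: m(x) = 7 + 3·x (mod 13).
For each evaluation point α_i, compute m(α_i) mod 13:
  α_1 = 12: Horner steps 3 → 4, so m(12) = 4.
  α_2 = 8: Horner steps 3 → 5, so m(8) = 5.
  α_3 = 7: Horner steps 3 → 2, so m(7) = 2.
  α_4 = 2: Horner steps 3 → 0, so m(2) = 0.
Codeword c = [4, 5, 2, 0] ∈ F_13^4.


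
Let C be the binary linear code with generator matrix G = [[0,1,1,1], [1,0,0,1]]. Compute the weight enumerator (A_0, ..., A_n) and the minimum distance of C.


Weight distribution: A_0 = 1, A_2 = 1, A_3 = 2. Minimum distance d = 2.

Enumerate all 2^2 = 4 messages m ∈ F_2^2.
For each, compute codeword c = mG in F_2^4, then tally its weight.
  m = 00 → c = 0000, weight = 0.
  m = 10 → c = 0111, weight = 3.
  m = 01 → c = 1001, weight = 2.
  m = 11 → c = 1110, weight = 3.
Tally weights:
  weight 0: 1 codewords.
  weight 2: 1 codewords.
  weight 3: 2 codewords.
Minimum distance d = smallest w > 0 with A_w > 0 = 2.
Sanity: Σ A_w = 4 = 2^2 = 4 ✓.


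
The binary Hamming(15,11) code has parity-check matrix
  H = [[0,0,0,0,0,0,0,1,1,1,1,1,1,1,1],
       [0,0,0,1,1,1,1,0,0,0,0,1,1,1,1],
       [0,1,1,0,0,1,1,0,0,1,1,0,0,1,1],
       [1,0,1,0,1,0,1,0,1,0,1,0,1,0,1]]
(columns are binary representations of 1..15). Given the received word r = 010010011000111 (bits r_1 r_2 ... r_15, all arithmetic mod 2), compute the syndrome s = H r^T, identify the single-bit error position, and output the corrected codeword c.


s = (1, 0, 1, 0)^T, error position = 10, corrected codeword c = 010010011100111

Compute s = H r^T mod 2 one row at a time:
  s_1 = 1 + 1 + 0 + 0 + 0 + 1 + 1 + 1 = 5 ≡ 1 (mod 2).
  s_2 = 0 + 1 + 0 + 0 + 0 + 1 + 1 + 1 = 4 ≡ 0 (mod 2).
  s_3 = 1 + 0 + 0 + 0 + 0 + 0 + 1 + 1 = 3 ≡ 1 (mod 2).
  s_4 = 0 + 0 + 1 + 0 + 1 + 0 + 1 + 1 = 4 ≡ 0 (mod 2).
s = (1, 0, 1, 0)^T — this equals column 10 of H (binary 1010), so error is at position 10.
Correct: flip bit 10 of r = 010010011000111 to get c = 010010011100111.


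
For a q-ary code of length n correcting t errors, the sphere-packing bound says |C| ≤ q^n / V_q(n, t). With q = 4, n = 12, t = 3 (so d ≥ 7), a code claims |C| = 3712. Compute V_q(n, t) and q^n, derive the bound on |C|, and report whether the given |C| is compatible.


V_q(n, t) = 6571, q^n = 16777216, Hamming bound = 2553, |C| = 3712 > bound (violated).

Step 1: Compute V_q(n, t) = Σ_{j=0}^3 C(n, j) (q−1)^j.
  j = 0: C(12,0)·(3)^0 = 1·1 = 1.
  j = 1: C(12,1)·(3)^1 = 12·3 = 36.
  j = 2: C(12,2)·(3)^2 = 66·9 = 594.
  j = 3: C(12,3)·(3)^3 = 220·27 = 5940.
  V_q(n, t) = 1 + 36 + 594 + 5940 = 6571.
Step 2: q^n = 4^12 = 16777216.
Step 3: Hamming bound ⌊q^n / V_q(n,t)⌋ = ⌊16777216/6571⌋ = 2553.
Step 4: Compare |C| = 3712 to 2553: violated.
The claimed |C| lies above the Hamming bound, so no 4-ary code of length 12 with d ≥ 7 can have 3712 codewords.


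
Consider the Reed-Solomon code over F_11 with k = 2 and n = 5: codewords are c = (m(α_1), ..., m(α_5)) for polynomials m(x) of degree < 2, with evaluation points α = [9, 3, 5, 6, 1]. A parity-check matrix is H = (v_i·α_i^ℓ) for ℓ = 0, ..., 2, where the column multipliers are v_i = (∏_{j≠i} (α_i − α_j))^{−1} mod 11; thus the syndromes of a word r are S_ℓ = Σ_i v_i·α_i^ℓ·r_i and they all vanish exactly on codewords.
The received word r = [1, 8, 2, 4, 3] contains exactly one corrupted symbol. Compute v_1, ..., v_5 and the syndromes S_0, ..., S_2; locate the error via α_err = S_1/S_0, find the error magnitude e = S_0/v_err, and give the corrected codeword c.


S = (6, 3, 7), error at position 4, error magnitude e = 5, c = [1, 8, 2, 10, 3].

Step 1: column multipliers v_i = (∏_{j≠i}(α_i − α_j))^{−1} mod 11.
  i = 1 (α = 9): (9−3)(9−5)(9−6)(9−1) = 6·4·3·8 = 576 ≡ 4, so v_1 = 4^{−1} = 3 (mod 11).
  i = 2 (α = 3): (3−9)(3−5)(3−6)(3−1) = (−6)·(−2)·(−3)·2 = −72 ≡ 5, so v_2 = 5^{−1} = 9 (mod 11).
  i = 3 (α = 5): (5−9)(5−3)(5−6)(5−1) = (−4)·2·(−1)·4 = 32 ≡ 10, so v_3 = 10^{−1} = 10 (mod 11).
  i = 4 (α = 6): (6−9)(6−3)(6−5)(6−1) = (−3)·3·1·5 = −45 ≡ 10, so v_4 = 10^{−1} = 10 (mod 11).
  i = 5 (α = 1): (1−9)(1−3)(1−5)(1−6) = (−8)·(−2)·(−4)·(−5) = 320 ≡ 1, so v_5 = 1^{−1} = 1 (mod 11).
  v = [3, 9, 10, 10, 1].
Step 2: syndromes of r = [1, 8, 2, 4, 3] (all sums mod 11).
  S_0 = Σ v_i r_i = 3·1 + 9·8 + 10·2 + 10·4 + 1·3 = 138 ≡ 6.
  S_1 = Σ v_i α_i r_i = 3·9·1 + 9·3·8 + 10·5·2 + 10·6·4 + 1·1·3 = 586 ≡ 3.
  α_i^2 mod 11 = [4, 9, 3, 3, 1].
  S_2 = Σ v_i α_i^2 r_i = 3·4·1 + 9·9·8 + 10·3·2 + 10·3·4 + 1·1·3 = 843 ≡ 7.
  S = (6, 3, 7) ≠ 0, so r is not a codeword (an error is present).
Step 3: locate the error. For a single error e at position i, S_ℓ = v_i·e·α_i^ℓ, so α_err = S_1/S_0.
  S_0^{−1} = 6^{−1} = 2 (mod 11), so α_err = 3·2 = 6 ≡ 6 = α_4. Error position i = 4.
  Consistency check: S_2/S_1 = 7·4 = 28 ≡ 6 = α_err ✓ (single-error assumption holds).
Step 4: error magnitude e = S_0/v_4 = S_0·∏_{j≠4}(α_4 − α_j) = 6·10 = 60 ≡ 5 (mod 11).
Step 5: correct position 4: c_4 = r_4 − e = 4 − 5 ≡ 10 (mod 11). Hence c = [1, 8, 2, 10, 3].
  Check: interpolating c through the α_i gives m(x) = 6 + 8·x (degree < 2) with m(α_i) = c_i for every i, so c is indeed a codeword.


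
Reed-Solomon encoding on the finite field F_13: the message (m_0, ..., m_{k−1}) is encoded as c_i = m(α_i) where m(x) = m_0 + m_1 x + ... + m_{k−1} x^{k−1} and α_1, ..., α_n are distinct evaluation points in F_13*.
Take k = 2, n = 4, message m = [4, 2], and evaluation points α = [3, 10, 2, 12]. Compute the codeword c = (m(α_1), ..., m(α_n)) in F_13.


c = [10, 11, 8, 2]

Message polynomial: m(x) = 4 + 2·x (mod 13).
For each evaluation point α_i, compute m(α_i) mod 13:
  α_1 = 3: Horner steps 2 → 10, so m(3) = 10.
  α_2 = 10: Horner steps 2 → 11, so m(10) = 11.
  α_3 = 2: Horner steps 2 → 8, so m(2) = 8.
  α_4 = 12: Horner steps 2 → 2, so m(12) = 2.
Codeword c = [10, 11, 8, 2] ∈ F_13^4.


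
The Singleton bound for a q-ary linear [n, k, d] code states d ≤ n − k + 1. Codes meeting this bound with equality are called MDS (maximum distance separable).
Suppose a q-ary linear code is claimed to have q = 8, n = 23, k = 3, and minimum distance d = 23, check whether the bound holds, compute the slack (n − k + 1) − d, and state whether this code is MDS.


Singleton RHS = n − k + 1 = 21, slack = -2, bound violated (no such code; not MDS).

Singleton bound: d ≤ n − k + 1.
Here n = 23, k = 3, so n − k + 1 = 21.
Given d = 23, check d ≤ 21: NO.
Slack = (n − k + 1) − d = -2.
The slack is negative: d = 23 exceeds n − k + 1 = 21 by 2, so the Singleton bound is violated and no linear [23, 3, 23]_8 code can exist. In particular it is not MDS (MDS requires d = n − k + 1 exactly).
Description: the claimed parameters are [23, 3, 23]_8; such a code would be impossible (violates the Singleton bound).


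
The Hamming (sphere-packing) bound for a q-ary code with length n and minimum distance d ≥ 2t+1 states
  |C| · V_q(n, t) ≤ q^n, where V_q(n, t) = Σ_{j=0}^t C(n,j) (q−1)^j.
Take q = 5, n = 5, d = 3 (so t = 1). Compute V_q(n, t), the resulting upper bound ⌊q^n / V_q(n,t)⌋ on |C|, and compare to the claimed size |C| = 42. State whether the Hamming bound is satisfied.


V_q(n, t) = 21, q^n = 3125, Hamming bound = 148, |C| = 42 ≤ bound (satisfied).

Step 1: Compute V_q(n, t) = Σ_{j=0}^1 C(n, j) (q−1)^j.
  j = 0: C(5,0)·(4)^0 = 1·1 = 1.
  j = 1: C(5,1)·(4)^1 = 5·4 = 20.
  V_q(n, t) = 1 + 20 = 21.
Step 2: q^n = 5^5 = 3125.
Step 3: Hamming bound ⌊q^n / V_q(n,t)⌋ = ⌊3125/21⌋ = 148.
Step 4: Compare |C| = 42 to 148: satisfied.
The claimed |C| lies below the Hamming bound.


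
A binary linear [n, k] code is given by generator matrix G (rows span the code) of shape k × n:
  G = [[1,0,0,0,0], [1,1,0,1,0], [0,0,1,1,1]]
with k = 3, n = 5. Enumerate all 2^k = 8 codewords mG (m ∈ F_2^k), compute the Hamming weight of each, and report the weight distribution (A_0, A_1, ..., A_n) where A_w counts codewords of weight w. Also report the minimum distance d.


Weight distribution: A_0 = 1, A_1 = 1, A_2 = 1, A_3 = 3, A_4 = 2. Minimum distance d = 1.

Enumerate all 2^3 = 8 messages m ∈ F_2^3.
For each, compute codeword c = mG in F_2^5, then tally its weight.
  m = 000 → c = 00000, weight = 0.
  m = 100 → c = 10000, weight = 1.
  m = 010 → c = 11010, weight = 3.
  m = 110 → c = 01010, weight = 2.
  m = 001 → c = 00111, weight = 3.
  m = 101 → c = 10111, weight = 4.
  m = 011 → c = 11101, weight = 4.
  m = 111 → c = 01101, weight = 3.
Tally weights:
  weight 0: 1 codewords.
  weight 1: 1 codewords.
  weight 2: 1 codewords.
  weight 3: 3 codewords.
  weight 4: 2 codewords.
Minimum distance d = smallest w > 0 with A_w > 0 = 1.
Sanity: Σ A_w = 8 = 2^3 = 8 ✓.


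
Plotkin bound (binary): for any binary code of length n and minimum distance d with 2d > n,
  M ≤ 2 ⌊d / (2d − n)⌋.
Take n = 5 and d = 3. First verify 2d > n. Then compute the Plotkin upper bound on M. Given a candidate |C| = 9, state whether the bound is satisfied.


Plotkin bound M ≤ 6; given |C| = 9 > bound (violated).

Check applicability: 2d = 6, n = 5.
2d − n = 1 > 0, so Plotkin applies.
Compute d/(2d−n) = 3/1 ≈ 3.0000.
⌊d/(2d−n)⌋ = 3.
Plotkin bound: M ≤ 2·3 = 6.
Given |C| = 9, check: VIOLATED.
This |C| is above the Plotkin bound, so no binary code with n = 5, d = 3 and 9 codewords exists.


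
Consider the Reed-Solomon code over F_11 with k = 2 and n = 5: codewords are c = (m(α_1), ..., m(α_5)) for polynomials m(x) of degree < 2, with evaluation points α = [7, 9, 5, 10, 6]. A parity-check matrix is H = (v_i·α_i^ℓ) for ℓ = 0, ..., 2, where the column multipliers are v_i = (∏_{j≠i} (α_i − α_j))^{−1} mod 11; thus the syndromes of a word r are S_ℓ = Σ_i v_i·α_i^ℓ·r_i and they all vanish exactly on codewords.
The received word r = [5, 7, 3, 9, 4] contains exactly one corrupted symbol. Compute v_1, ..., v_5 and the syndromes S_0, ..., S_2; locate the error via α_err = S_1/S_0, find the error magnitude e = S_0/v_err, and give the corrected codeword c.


S = (9, 2, 9), error at position 4, error magnitude e = 1, c = [5, 7, 3, 8, 4].

Step 1: column multipliers v_i = (∏_{j≠i}(α_i − α_j))^{−1} mod 11.
  i = 1 (α = 7): (7−9)(7−5)(7−10)(7−6) = (−2)·2·(−3)·1 = 12 ≡ 1, so v_1 = 1^{−1} = 1 (mod 11).
  i = 2 (α = 9): (9−7)(9−5)(9−10)(9−6) = 2·4·(−1)·3 = −24 ≡ 9, so v_2 = 9^{−1} = 5 (mod 11).
  i = 3 (α = 5): (5−7)(5−9)(5−10)(5−6) = (−2)·(−4)·(−5)·(−1) = 40 ≡ 7, so v_3 = 7^{−1} = 8 (mod 11).
  i = 4 (α = 10): (10−7)(10−9)(10−5)(10−6) = 3·1·5·4 = 60 ≡ 5, so v_4 = 5^{−1} = 9 (mod 11).
  i = 5 (α = 6): (6−7)(6−9)(6−5)(6−10) = (−1)·(−3)·1·(−4) = −12 ≡ 10, so v_5 = 10^{−1} = 10 (mod 11).
  v = [1, 5, 8, 9, 10].
Step 2: syndromes of r = [5, 7, 3, 9, 4] (all sums mod 11).
  S_0 = Σ v_i r_i = 1·5 + 5·7 + 8·3 + 9·9 + 10·4 = 185 ≡ 9.
  S_1 = Σ v_i α_i r_i = 1·7·5 + 5·9·7 + 8·5·3 + 9·10·9 + 10·6·4 = 1520 ≡ 2.
  α_i^2 mod 11 = [5, 4, 3, 1, 3].
  S_2 = Σ v_i α_i^2 r_i = 1·5·5 + 5·4·7 + 8·3·3 + 9·1·9 + 10·3·4 = 438 ≡ 9.
  S = (9, 2, 9) ≠ 0, so r is not a codeword (an error is present).
Step 3: locate the error. For a single error e at position i, S_ℓ = v_i·e·α_i^ℓ, so α_err = S_1/S_0.
  S_0^{−1} = 9^{−1} = 5 (mod 11), so α_err = 2·5 = 10 ≡ 10 = α_4. Error position i = 4.
  Consistency check: S_2/S_1 = 9·6 = 54 ≡ 10 = α_err ✓ (single-error assumption holds).
Step 4: error magnitude e = S_0/v_4 = S_0·∏_{j≠4}(α_4 − α_j) = 9·5 = 45 ≡ 1 (mod 11).
Step 5: correct position 4: c_4 = r_4 − e = 9 − 1 ≡ 8 (mod 11). Hence c = [5, 7, 3, 8, 4].
  Check: interpolating c through the α_i gives m(x) = 9 + 1·x (degree < 2) with m(α_i) = c_i for every i, so c is indeed a codeword.


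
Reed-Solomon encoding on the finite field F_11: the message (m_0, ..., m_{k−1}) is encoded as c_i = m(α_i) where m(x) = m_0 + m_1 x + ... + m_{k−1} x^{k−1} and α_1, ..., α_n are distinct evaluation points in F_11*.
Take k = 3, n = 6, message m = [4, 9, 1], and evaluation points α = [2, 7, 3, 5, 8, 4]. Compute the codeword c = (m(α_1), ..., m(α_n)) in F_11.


c = [4, 6, 7, 8, 8, 1]

Message polynomial: m(x) = 4 + 9·x + 1·x^2 (mod 11).
For each evaluation point α_i, compute m(α_i) mod 11:
  α_1 = 2: Horner steps 1 → 0 → 4, so m(2) = 4.
  α_2 = 7: Horner steps 1 → 5 → 6, so m(7) = 6.
  α_3 = 3: Horner steps 1 → 1 → 7, so m(3) = 7.
  α_4 = 5: Horner steps 1 → 3 → 8, so m(5) = 8.
  α_5 = 8: Horner steps 1 → 6 → 8, so m(8) = 8.
  α_6 = 4: Horner steps 1 → 2 → 1, so m(4) = 1.
Codeword c = [4, 6, 7, 8, 8, 1] ∈ F_11^6.


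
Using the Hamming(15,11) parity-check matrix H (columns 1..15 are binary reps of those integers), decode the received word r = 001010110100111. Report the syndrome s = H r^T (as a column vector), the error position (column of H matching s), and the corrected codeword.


s = (1, 1, 1, 1)^T, error position = 15, corrected codeword c = 001010110100110

Compute s = H r^T mod 2 one row at a time:
  s_1 = 1 + 0 + 1 + 0 + 0 + 1 + 1 + 1 = 5 ≡ 1 (mod 2).
  s_2 = 0 + 1 + 0 + 1 + 0 + 1 + 1 + 1 = 5 ≡ 1 (mod 2).
  s_3 = 0 + 1 + 0 + 1 + 1 + 0 + 1 + 1 = 5 ≡ 1 (mod 2).
  s_4 = 0 + 1 + 1 + 1 + 0 + 0 + 1 + 1 = 5 ≡ 1 (mod 2).
s = (1, 1, 1, 1)^T — this equals column 15 of H (binary 1111), so error is at position 15.
Correct: flip bit 15 of r = 001010110100111 to get c = 001010110100110.
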